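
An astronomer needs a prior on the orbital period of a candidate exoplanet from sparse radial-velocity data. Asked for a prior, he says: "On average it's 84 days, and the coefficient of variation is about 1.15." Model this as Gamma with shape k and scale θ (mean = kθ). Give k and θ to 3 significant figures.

For Gamma(k, scale θ): mean = kθ, variance = kθ², so CV = 1/√k.
CV = 1.15, hence k = 1/CV² = 0.756.
Then θ = mean/k = 84/0.756 = 111.

k ≈ 0.756, θ ≈ 111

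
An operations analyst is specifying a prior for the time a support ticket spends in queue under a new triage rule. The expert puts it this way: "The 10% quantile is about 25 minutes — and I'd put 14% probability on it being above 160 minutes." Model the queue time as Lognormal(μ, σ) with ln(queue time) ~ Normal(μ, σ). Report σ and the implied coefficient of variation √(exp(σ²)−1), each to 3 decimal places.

If T ~ Lognormal(μ,σ) then ln T ~ Normal(μ,σ), so the p-quantile of ln T is μ + z_p·σ.
ln(25) = 3.219 and ln(160) = 5.075; z_{0.1} = -1.282, z_{0.86} = 1.08.
σ = (5.075 − 3.219)/(1.08 − (-1.282)) = 0.786.
μ = 3.219 − (-1.282)·0.786 = 4.226.
CV = √(exp(σ²)−1) = √(exp(0.6177)−1) = 0.924.

σ ≈ 0.786, CV ≈ 0.924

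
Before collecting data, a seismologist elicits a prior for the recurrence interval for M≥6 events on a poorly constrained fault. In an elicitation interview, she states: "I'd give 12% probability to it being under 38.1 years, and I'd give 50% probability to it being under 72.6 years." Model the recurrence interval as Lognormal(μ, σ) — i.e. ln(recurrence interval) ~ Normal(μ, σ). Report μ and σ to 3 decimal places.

μ ≈ 4.285, σ ≈ 0.549

If T ~ Lognormal(μ,σ) then ln T ~ Normal(μ,σ), so the p-quantile of ln T is μ + z_p·σ.
ln(38.1) = 3.64 and ln(72.6) = 4.285; z_{0.12} = -1.175, z_{0.5} = 0.
σ = (4.285 − 3.64)/(0 − (-1.175)) = 0.549.
μ = 3.64 − (-1.175)·0.549 = 4.285.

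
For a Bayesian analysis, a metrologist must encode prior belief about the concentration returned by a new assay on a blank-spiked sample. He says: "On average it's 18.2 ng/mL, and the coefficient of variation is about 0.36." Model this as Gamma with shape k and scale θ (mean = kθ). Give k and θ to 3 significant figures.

For Gamma(k, scale θ): mean = kθ, variance = kθ², so CV = 1/√k.
CV = 0.36, hence k = 1/CV² = 7.72.
Then θ = mean/k = 18.2/7.72 = 2.36.

k ≈ 7.72, θ ≈ 2.36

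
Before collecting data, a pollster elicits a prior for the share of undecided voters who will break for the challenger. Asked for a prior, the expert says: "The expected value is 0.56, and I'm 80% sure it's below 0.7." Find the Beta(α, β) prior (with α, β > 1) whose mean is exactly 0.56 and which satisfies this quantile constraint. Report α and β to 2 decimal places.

With mean 0.56 fixed, write α = 0.56s, β = 0.44s where s = α+β.
Need P(θ < 0.7) = 0.8 under Beta(0.56s, 0.44s). Normal approximation: (q−m)/√(m(1−m)/s) ≈ z_{0.8} = 0.842, so s ≈ 0.56·0.44·(0.842)²/(0.7−0.56)² = 8.9.
At s = 8.9: P(θ<0.7) ≈ 0.797. Adjusting to match 0.8 gives s ≈ 9.14.
So α = 0.56·9.14 ≈ 5.12, β = 0.44·9.14 ≈ 4.02.

α ≈ 5.12, β ≈ 4.02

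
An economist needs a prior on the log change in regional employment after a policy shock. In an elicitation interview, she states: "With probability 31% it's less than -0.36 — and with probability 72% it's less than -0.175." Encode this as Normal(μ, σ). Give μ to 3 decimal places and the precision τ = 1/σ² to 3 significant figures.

μ = -0.275, τ = 34

The p-quantile of Normal(μ,σ) is μ + z_p·σ, with z_{0.31} = -0.4959 and z_{0.72} = 0.5828.
Eliminate σ: μ = (z₂·x₁ − z₁·x₂)/(z₂ − z₁) = (0.5828·-0.36 − (-0.4959)·-0.175)/1.079 = -0.275.
Then σ = (x₂ − x₁)/(z₂ − z₁) = (-0.175 − -0.36)/1.079 = 0.172.
Precision τ = 1/σ² = 1/0.1715² = 34.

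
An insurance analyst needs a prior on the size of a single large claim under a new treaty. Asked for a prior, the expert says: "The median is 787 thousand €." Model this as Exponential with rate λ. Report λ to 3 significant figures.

λ ≈ 0.000881

Exponential median = ln 2 / λ, so λ = ln 2 / 787.0 = 0.000881.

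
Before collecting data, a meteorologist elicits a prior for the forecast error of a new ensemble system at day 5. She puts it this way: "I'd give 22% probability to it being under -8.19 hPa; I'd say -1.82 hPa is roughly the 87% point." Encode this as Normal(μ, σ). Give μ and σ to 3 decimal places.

μ = -5.599, σ = 3.355

For Normal(μ,σ), the p-quantile is μ + z_p·σ. Here z_{0.22} = -0.7722, z_{0.87} = 1.126.
So -8.19 = μ − 0.7722σ and -1.82 = μ + 1.126σ.
Subtracting: σ = (-1.82 − -8.19)/(1.126 − (-0.7722)) = 3.355.
Then μ = -8.19 − (-0.7722)·3.355 = -5.599.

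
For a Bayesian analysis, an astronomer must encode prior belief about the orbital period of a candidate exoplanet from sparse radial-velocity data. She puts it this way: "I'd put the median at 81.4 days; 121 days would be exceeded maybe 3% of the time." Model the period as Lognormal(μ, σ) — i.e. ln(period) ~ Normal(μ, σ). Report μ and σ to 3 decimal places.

If T ~ Lognormal(μ,σ) then ln T ~ Normal(μ,σ), so the p-quantile of ln T is μ + z_p·σ.
ln(81.4) = 4.399 and ln(121) = 4.796; z_{0.5} = 0, z_{0.97} = 1.881.
σ = (4.796 − 4.399)/(1.881 − (0)) = 0.211.
μ = 4.399 − (0)·0.211 = 4.399.

μ ≈ 4.399, σ ≈ 0.211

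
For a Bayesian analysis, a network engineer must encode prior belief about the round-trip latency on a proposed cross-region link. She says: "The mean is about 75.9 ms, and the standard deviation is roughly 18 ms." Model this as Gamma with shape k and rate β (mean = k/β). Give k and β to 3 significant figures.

For Gamma(k, rate β): mean = k/β, variance = k/β², so CV = 1/√k.
CV = SD/mean = 18/75.9 = 0.2372, hence k = 1/CV² = 17.8.
Then β = k/mean = 17.8/75.9 = 0.234.

k ≈ 17.8, β ≈ 0.234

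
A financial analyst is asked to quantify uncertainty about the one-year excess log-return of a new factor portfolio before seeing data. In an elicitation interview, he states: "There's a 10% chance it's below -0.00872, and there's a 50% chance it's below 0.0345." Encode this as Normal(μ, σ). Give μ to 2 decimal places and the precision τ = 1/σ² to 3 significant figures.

The p-quantile of Normal(μ,σ) is μ + z_p·σ, with z_{0.1} = -1.282 and z_{0.5} = 0.
Eliminate σ: μ = (z₂·x₁ − z₁·x₂)/(z₂ − z₁) = (0·-0.00872 − (-1.282)·0.0345)/1.282 = 0.03.
Then σ = (x₂ − x₁)/(z₂ − z₁) = (0.0345 − -0.00872)/1.282 = 0.03.
Precision τ = 1/σ² = 1/0.03372² = 879.

μ = 0.03, τ = 879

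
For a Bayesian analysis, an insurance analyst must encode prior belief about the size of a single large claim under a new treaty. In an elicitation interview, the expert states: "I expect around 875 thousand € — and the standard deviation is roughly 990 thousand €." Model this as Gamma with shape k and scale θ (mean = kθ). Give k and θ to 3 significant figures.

k ≈ 0.781, θ ≈ 1120

For Gamma(k, scale θ): mean = kθ, variance = kθ², so CV = 1/√k.
CV = SD/mean = 990/875 = 1.131, hence k = 1/CV² = 0.781.
Then θ = mean/k = 875/0.781 = 1120.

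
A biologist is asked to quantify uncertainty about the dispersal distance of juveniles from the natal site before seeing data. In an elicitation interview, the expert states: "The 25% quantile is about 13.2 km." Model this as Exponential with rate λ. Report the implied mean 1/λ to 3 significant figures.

P(T < 13.2) = 1 − e^(−λ·13.2) = 0.25, so λ = −ln(1−0.25)/13.2 = −ln(0.75)/13.2 = 0.0218.
Mean = 1/λ = 45.9 km.

mean ≈ 45.9 km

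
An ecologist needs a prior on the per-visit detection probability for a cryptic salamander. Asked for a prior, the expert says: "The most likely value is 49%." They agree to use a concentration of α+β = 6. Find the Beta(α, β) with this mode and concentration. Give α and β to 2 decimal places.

α = 2.96, β = 3.04

For α,β > 1 the Beta mode is (α−1)/(α+β−2). With α+β = 6, the mode is (α−1)/4.
Set (α−1)/4 = 0.49 → α = 1 + 0.49·4 = 2.96.
β = 6 − α = 3.04.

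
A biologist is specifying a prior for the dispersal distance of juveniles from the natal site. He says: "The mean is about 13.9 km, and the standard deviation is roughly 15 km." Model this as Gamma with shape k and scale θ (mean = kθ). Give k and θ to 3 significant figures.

For Gamma(k, scale θ): mean = kθ, variance = kθ², so CV = 1/√k.
CV = SD/mean = 15/13.9 = 1.079, hence k = 1/CV² = 0.859.
Then θ = mean/k = 13.9/0.859 = 16.2.

k ≈ 0.859, θ ≈ 16.2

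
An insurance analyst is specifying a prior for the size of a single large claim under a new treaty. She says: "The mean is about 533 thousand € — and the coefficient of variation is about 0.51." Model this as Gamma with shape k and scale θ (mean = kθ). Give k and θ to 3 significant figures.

k ≈ 3.84, θ ≈ 139

For Gamma(k, scale θ): mean = kθ, variance = kθ², so CV = 1/√k.
CV = 0.51, hence k = 1/CV² = 3.84.
Then θ = mean/k = 533/3.84 = 139.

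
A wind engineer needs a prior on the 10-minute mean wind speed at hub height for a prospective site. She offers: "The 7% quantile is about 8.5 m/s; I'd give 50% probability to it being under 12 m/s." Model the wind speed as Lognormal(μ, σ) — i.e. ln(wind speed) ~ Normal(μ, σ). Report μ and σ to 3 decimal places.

μ ≈ 2.485, σ ≈ 0.234

If T ~ Lognormal(μ,σ) then ln T ~ Normal(μ,σ), so the p-quantile of ln T is μ + z_p·σ.
ln(8.5) = 2.14 and ln(12) = 2.485; z_{0.07} = -1.476, z_{0.5} = 0.
σ = (2.485 − 2.14)/(0 − (-1.476)) = 0.234.
μ = 2.14 − (-1.476)·0.234 = 2.485.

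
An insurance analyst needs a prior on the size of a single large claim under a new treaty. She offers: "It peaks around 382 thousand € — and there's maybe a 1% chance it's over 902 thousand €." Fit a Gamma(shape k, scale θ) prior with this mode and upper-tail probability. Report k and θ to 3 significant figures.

k ≈ 7.44, θ ≈ 59.3

Gamma(k,θ) with k>1 has mode (k−1)θ, so θ = 382/(k−1).
Need P(X < 902) = 0.99 with θ tied to k this way. Start at k = 2, θ = 382: P(X<902) ≈ 0.683.
Too low — raise k to concentrate. Iterating converges to k ≈ 7.44.
Then θ = 382/(7.44−1) ≈ 59.3.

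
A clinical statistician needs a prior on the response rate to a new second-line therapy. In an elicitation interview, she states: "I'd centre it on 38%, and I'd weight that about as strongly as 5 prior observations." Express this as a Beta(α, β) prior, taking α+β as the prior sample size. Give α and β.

α = 1.9, β = 3.1

Under the effective-sample-size interpretation, Beta(α, β) has prior mean α/(α+β) and prior sample size α+β.
So α+β = 5 and α/(α+β) = 0.38, giving α = 0.38·5 = 1.9 and β = 5 − 1.9 = 3.1.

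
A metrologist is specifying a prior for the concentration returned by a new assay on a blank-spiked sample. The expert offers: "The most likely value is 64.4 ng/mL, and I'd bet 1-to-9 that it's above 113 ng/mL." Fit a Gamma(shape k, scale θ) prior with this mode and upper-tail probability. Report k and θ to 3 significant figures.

k ≈ 7.01, θ ≈ 10.7

Gamma(k,θ) with k>1 has mode (k−1)θ, so θ = 64.4/(k−1).
Need P(X < 113) = 0.9 with θ tied to k this way. Start at k = 2, θ = 64.4: P(X<113) ≈ 0.524.
Too low — raise k to concentrate. Iterating converges to k ≈ 7.01.
Then θ = 64.4/(7.01−1) ≈ 10.7.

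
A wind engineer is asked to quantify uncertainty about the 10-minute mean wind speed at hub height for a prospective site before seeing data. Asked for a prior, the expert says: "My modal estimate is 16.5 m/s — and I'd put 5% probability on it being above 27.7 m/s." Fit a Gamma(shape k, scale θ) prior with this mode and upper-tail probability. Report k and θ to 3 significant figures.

k ≈ 11.4, θ ≈ 1.59

Gamma(k,θ) with k>1 has mode (k−1)θ, so θ = 16.5/(k−1).
Need P(X < 27.7) = 0.95 with θ tied to k this way. Start at k = 2, θ = 16.5: P(X<27.7) ≈ 0.500.
Too low — raise k to concentrate. Iterating converges to k ≈ 11.4.
Then θ = 16.5/(11.4−1) ≈ 1.59.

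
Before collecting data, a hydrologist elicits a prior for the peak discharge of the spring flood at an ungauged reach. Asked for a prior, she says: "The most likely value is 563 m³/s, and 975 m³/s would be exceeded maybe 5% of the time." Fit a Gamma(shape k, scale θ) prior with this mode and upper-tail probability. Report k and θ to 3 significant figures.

k ≈ 10.3, θ ≈ 60.8

Gamma(k,θ) with k>1 has mode (k−1)θ, so θ = 563/(k−1).
Need P(X < 975) = 0.95 with θ tied to k this way. Start at k = 2, θ = 563: P(X<975) ≈ 0.517.
Too low — raise k to concentrate. Iterating converges to k ≈ 10.3.
Then θ = 563/(10.3−1) ≈ 60.8.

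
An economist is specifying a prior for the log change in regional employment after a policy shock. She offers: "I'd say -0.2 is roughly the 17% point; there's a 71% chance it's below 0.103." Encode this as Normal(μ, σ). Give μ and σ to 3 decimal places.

The p-quantile of Normal(μ,σ) is μ + z_p·σ, with z_{0.17} = -0.9542 and z_{0.71} = 0.5534.
Eliminate σ: μ = (z₂·x₁ − z₁·x₂)/(z₂ − z₁) = (0.5534·-0.2 − (-0.9542)·0.103)/1.508 = -0.008.
Then σ = (x₂ − x₁)/(z₂ − z₁) = (0.103 − -0.2)/1.508 = 0.201.

μ = -0.008, σ = 0.201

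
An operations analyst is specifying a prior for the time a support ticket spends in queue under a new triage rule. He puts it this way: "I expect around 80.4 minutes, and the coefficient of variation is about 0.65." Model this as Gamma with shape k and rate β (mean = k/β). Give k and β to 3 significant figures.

k ≈ 2.37, β ≈ 0.0294

For Gamma(k, rate β): mean = k/β, variance = k/β², so CV = 1/√k.
CV = 0.65, hence k = 1/CV² = 2.37.
Then β = k/mean = 2.37/80.4 = 0.0294.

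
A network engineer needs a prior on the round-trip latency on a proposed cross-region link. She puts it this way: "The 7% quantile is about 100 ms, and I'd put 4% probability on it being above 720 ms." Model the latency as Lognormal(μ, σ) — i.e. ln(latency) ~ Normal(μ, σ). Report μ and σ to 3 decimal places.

μ ≈ 5.508, σ ≈ 0.612

If T ~ Lognormal(μ,σ) then ln T ~ Normal(μ,σ), so the p-quantile of ln T is μ + z_p·σ.
ln(100) = 4.605 and ln(720) = 6.579; z_{0.07} = -1.476, z_{0.96} = 1.751.
σ = (6.579 − 4.605)/(1.751 − (-1.476)) = 0.612.
μ = 4.605 − (-1.476)·0.612 = 5.508.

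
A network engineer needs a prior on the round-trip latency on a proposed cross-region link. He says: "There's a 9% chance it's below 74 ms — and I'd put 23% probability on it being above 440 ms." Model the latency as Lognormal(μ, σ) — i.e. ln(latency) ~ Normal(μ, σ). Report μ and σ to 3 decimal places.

μ ≈ 5.453, σ ≈ 0.857

If T ~ Lognormal(μ,σ) then ln T ~ Normal(μ,σ), so the p-quantile of ln T is μ + z_p·σ.
ln(74) = 4.304 and ln(440) = 6.087; z_{0.09} = -1.341, z_{0.77} = 0.7388.
σ = (6.087 − 4.304)/(0.7388 − (-1.341)) = 0.857.
μ = 4.304 − (-1.341)·0.857 = 5.453.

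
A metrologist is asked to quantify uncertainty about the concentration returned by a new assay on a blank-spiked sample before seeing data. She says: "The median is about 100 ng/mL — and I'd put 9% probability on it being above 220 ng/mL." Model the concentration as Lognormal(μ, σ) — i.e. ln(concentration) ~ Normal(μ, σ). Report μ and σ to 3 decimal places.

μ ≈ 4.605, σ ≈ 0.588

If T ~ Lognormal(μ,σ) then ln T ~ Normal(μ,σ), so the p-quantile of ln T is μ + z_p·σ.
ln(100) = 4.605 and ln(220) = 5.394; z_{0.5} = 0, z_{0.91} = 1.341.
σ = (5.394 − 4.605)/(1.341 − (0)) = 0.588.
μ = 4.605 − (0)·0.588 = 4.605.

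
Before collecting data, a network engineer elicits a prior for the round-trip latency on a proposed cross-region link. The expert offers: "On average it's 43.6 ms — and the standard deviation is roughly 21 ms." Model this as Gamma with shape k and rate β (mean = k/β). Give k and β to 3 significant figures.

k ≈ 4.31, β ≈ 0.0989

For Gamma(k, rate β): mean = k/β, variance = k/β², so CV = 1/√k.
CV = SD/mean = 21/43.6 = 0.4817, hence k = 1/CV² = 4.31.
Then β = k/mean = 4.31/43.6 = 0.0989.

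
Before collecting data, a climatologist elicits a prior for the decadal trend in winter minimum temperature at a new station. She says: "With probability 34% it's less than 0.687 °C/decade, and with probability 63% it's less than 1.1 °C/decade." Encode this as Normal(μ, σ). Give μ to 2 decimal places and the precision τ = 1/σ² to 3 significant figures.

The p-quantile of Normal(μ,σ) is μ + z_p·σ, with z_{0.34} = -0.4125 and z_{0.63} = 0.3319.
Eliminate σ: μ = (z₂·x₁ − z₁·x₂)/(z₂ − z₁) = (0.3319·0.687 − (-0.4125)·1.1)/0.7443 = 0.92.
Then σ = (x₂ − x₁)/(z₂ − z₁) = (1.1 − 0.687)/0.7443 = 0.55.
Precision τ = 1/σ² = 1/0.5549² = 3.25.

μ = 0.92, τ = 3.25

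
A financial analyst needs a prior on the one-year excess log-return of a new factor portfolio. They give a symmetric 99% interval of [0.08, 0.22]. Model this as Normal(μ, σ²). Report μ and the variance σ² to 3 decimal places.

A symmetric 99% interval runs μ ± z·σ with z = 2.576.
Half-width = 0.07, so σ = 0.07/2.576 = 0.0272 and σ² = 0.001.
μ is the interval midpoint, 0.150.

μ = 0.150, σ² = 0.001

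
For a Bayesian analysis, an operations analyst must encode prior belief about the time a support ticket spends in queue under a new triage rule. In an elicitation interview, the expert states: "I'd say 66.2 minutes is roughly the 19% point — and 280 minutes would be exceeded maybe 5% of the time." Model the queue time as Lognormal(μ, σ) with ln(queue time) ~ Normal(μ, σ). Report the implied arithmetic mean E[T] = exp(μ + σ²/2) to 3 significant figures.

E[T] ≈ 129 minutes

If T ~ Lognormal(μ,σ) then ln T ~ Normal(μ,σ), so the p-quantile of ln T is μ + z_p·σ.
ln(66.2) = 4.193 and ln(280) = 5.635; z_{0.19} = -0.8779, z_{0.95} = 1.645.
σ = (5.635 − 4.193)/(1.645 − (-0.8779)) = 0.572.
μ = 4.193 − (-0.8779)·0.572 = 4.695.
E[T] = exp(μ + σ²/2) = exp(4.695 + 0.1634) = 129 minutes.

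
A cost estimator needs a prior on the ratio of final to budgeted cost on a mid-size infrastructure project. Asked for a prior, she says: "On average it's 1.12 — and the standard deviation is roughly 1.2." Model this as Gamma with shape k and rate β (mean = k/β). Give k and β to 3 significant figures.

For Gamma(k, rate β): mean = k/β, variance = k/β², so CV = 1/√k.
CV = SD/mean = 1.2/1.12 = 1.071, hence k = 1/CV² = 0.871.
Then β = k/mean = 0.871/1.12 = 0.778.

k ≈ 0.871, β ≈ 0.778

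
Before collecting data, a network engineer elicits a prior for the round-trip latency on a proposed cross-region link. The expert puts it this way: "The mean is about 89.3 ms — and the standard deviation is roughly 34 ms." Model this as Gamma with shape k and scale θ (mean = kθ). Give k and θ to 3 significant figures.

k ≈ 6.9, θ ≈ 12.9

For Gamma(k, scale θ): mean = kθ, variance = kθ², so CV = 1/√k.
CV = SD/mean = 34/89.3 = 0.3807, hence k = 1/CV² = 6.9.
Then θ = mean/k = 89.3/6.9 = 12.9.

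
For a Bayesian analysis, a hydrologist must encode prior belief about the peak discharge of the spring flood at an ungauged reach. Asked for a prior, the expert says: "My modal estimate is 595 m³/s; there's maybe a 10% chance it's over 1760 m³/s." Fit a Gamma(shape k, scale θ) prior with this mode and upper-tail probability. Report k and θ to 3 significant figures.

Gamma(k,θ) with k>1 has mode (k−1)θ, so θ = 595/(k−1).
Need P(X < 1760) = 0.9 with θ tied to k this way. Start at k = 2, θ = 595: P(X<1760) ≈ 0.794.
Too low — raise k to concentrate. Iterating converges to k ≈ 2.62.
Then θ = 595/(2.62−1) ≈ 368.

k ≈ 2.62, θ ≈ 368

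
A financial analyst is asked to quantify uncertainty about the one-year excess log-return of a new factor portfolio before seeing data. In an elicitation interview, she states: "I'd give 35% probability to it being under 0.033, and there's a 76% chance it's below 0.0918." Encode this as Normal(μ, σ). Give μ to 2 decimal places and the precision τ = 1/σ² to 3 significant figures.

μ = 0.05, τ = 345

For Normal(μ,σ), the p-quantile is μ + z_p·σ. Here z_{0.35} = -0.3853, z_{0.76} = 0.7063.
So 0.033 = μ − 0.3853σ and 0.0918 = μ + 0.7063σ.
Subtracting: σ = (0.0918 − 0.033)/(0.7063 − (-0.3853)) = 0.05.
Then μ = 0.033 − (-0.3853)·0.05 = 0.05.
Precision τ = 1/σ² = 1/0.05386² = 345.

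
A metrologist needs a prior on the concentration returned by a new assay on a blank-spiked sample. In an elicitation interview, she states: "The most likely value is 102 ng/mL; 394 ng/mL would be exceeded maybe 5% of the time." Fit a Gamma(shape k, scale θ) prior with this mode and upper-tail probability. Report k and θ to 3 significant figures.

Gamma(k,θ) with k>1 has mode (k−1)θ, so θ = 102/(k−1).
Need P(X < 394) = 0.95 with θ tied to k this way. Start at k = 2, θ = 102: P(X<394) ≈ 0.898.
Too low — raise k to concentrate. Iterating converges to k ≈ 2.39.
Then θ = 102/(2.39−1) ≈ 73.5.

k ≈ 2.39, θ ≈ 73.5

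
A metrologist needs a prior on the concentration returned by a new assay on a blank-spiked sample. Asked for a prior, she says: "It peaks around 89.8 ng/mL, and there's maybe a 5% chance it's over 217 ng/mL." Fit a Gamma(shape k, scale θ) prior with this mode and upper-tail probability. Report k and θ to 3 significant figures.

Gamma(k,θ) with k>1 has mode (k−1)θ, so θ = 89.8/(k−1).
Need P(X < 217) = 0.95 with θ tied to k this way. Start at k = 2, θ = 89.8: P(X<217) ≈ 0.695.
Too low — raise k to concentrate. Iterating converges to k ≈ 4.5.
Then θ = 89.8/(4.5−1) ≈ 25.6.

k ≈ 4.5, θ ≈ 25.6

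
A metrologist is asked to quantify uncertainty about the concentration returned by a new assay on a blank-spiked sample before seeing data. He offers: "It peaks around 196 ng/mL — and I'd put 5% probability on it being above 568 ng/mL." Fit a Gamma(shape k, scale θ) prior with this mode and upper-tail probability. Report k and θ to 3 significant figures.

Gamma(k,θ) with k>1 has mode (k−1)θ, so θ = 196/(k−1).
Need P(X < 568) = 0.95 with θ tied to k this way. Start at k = 2, θ = 196: P(X<568) ≈ 0.785.
Too low — raise k to concentrate. Iterating converges to k ≈ 3.35.
Then θ = 196/(3.35−1) ≈ 83.3.

k ≈ 3.35, θ ≈ 83.3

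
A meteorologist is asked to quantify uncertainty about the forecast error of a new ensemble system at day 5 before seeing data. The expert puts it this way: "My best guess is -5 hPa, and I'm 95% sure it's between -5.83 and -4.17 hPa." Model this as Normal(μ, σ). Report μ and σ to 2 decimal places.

A symmetric 95% interval runs μ ± z·σ with z = 1.96.
Half-width = 0.83, so σ = 0.83/1.96 = 0.42.
μ is the stated best guess, -5.00.

μ = -5.00, σ = 0.42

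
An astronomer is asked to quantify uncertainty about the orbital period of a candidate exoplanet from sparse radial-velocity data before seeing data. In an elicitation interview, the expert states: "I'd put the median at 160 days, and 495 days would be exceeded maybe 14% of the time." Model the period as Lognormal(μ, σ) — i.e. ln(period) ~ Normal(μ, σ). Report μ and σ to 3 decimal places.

If T ~ Lognormal(μ,σ) then ln T ~ Normal(μ,σ), so the p-quantile of ln T is μ + z_p·σ.
ln(160) = 5.075 and ln(495) = 6.205; z_{0.5} = 0, z_{0.86} = 1.08.
σ = (6.205 − 5.075)/(1.08 − (0)) = 1.045.
μ = 5.075 − (0)·1.045 = 5.075.

μ ≈ 5.075, σ ≈ 1.045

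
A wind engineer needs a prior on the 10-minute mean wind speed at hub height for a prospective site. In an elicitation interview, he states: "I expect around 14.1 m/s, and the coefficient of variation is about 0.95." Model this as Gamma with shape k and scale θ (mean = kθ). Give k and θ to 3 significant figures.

k ≈ 1.11, θ ≈ 12.7

For Gamma(k, scale θ): mean = kθ, variance = kθ², so CV = 1/√k.
CV = 0.95, hence k = 1/CV² = 1.11.
Then θ = mean/k = 14.1/1.11 = 12.7.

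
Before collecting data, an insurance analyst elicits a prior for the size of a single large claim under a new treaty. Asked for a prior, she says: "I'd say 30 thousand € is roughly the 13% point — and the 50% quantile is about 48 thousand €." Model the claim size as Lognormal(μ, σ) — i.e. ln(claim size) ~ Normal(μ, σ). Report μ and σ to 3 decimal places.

If T ~ Lognormal(μ,σ) then ln T ~ Normal(μ,σ), so the p-quantile of ln T is μ + z_p·σ.
ln(30) = 3.401 and ln(48) = 3.871; z_{0.13} = -1.126, z_{0.5} = 0.
σ = (3.871 − 3.401)/(0 − (-1.126)) = 0.417.
μ = 3.401 − (-1.126)·0.417 = 3.871.

μ ≈ 3.871, σ ≈ 0.417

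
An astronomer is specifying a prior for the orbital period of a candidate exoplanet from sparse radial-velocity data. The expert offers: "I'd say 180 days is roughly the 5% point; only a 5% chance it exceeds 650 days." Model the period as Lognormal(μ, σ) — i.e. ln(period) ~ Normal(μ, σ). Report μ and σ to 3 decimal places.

If T ~ Lognormal(μ,σ) then ln T ~ Normal(μ,σ), so the p-quantile of ln T is μ + z_p·σ.
ln(180) = 5.193 and ln(650) = 6.477; z_{0.05} = -1.645, z_{0.95} = 1.645.
σ = (6.477 − 5.193)/(1.645 − (-1.645)) = 0.390.
μ = 5.193 − (-1.645)·0.390 = 5.835.

μ ≈ 5.835, σ ≈ 0.390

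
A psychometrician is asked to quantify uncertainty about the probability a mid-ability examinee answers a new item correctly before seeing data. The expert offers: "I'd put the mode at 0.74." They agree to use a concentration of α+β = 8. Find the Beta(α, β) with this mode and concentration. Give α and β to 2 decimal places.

For α,β > 1 the Beta mode is (α−1)/(α+β−2). With α+β = 8, the mode is (α−1)/6.
Set (α−1)/6 = 0.74 → α = 1 + 0.74·6 = 5.44.
β = 8 − α = 2.56.

α = 5.44, β = 2.56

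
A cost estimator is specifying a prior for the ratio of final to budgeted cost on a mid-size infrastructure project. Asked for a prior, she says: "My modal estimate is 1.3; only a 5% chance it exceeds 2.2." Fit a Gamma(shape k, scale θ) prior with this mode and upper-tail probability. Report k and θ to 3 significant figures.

Gamma(k,θ) with k>1 has mode (k−1)θ, so θ = 1.3/(k−1).
Need P(X < 2.2) = 0.95 with θ tied to k this way. Start at k = 2, θ = 1.3: P(X<2.2) ≈ 0.504.
Too low — raise k to concentrate. Iterating converges to k ≈ 11.1.
Then θ = 1.3/(11.1−1) ≈ 0.129.

k ≈ 11.1, θ ≈ 0.129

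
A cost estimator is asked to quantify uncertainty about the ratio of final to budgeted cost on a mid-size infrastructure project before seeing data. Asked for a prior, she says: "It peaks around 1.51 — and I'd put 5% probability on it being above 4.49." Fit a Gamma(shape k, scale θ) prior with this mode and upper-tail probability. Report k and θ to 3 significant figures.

k ≈ 3.23, θ ≈ 0.676

Gamma(k,θ) with k>1 has mode (k−1)θ, so θ = 1.51/(k−1).
Need P(X < 4.49) = 0.95 with θ tied to k this way. Start at k = 2, θ = 1.51: P(X<4.49) ≈ 0.797.
Too low — raise k to concentrate. Iterating converges to k ≈ 3.23.
Then θ = 1.51/(3.23−1) ≈ 0.676.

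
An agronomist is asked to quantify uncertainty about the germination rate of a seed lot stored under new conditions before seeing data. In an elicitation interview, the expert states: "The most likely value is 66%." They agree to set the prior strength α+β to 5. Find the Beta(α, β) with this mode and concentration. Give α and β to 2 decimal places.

α = 2.98, β = 2.02

For α,β > 1 the Beta mode is (α−1)/(α+β−2). With α+β = 5, the mode is (α−1)/3.
Set (α−1)/3 = 0.66 → α = 1 + 0.66·3 = 2.98.
β = 5 − α = 2.02.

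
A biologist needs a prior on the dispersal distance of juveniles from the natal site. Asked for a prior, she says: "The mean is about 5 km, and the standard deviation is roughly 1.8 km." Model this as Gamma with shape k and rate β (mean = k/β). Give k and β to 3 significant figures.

For Gamma(k, rate β): mean = k/β, variance = k/β², so CV = 1/√k.
CV = SD/mean = 1.8/5 = 0.36, hence k = 1/CV² = 7.72.
Then β = k/mean = 7.72/5 = 1.54.

k ≈ 7.72, β ≈ 1.54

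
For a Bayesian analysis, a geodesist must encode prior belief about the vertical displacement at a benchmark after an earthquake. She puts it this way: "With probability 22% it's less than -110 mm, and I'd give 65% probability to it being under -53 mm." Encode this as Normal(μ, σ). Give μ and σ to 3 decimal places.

The p-quantile of Normal(μ,σ) is μ + z_p·σ, with z_{0.22} = -0.7722 and z_{0.65} = 0.3853.
Eliminate σ: μ = (z₂·x₁ − z₁·x₂)/(z₂ − z₁) = (0.3853·-110 − (-0.7722)·-53)/1.158 = -71.975.
Then σ = (x₂ − x₁)/(z₂ − z₁) = (-53 − -110)/1.158 = 49.243.

μ = -71.975, σ = 49.243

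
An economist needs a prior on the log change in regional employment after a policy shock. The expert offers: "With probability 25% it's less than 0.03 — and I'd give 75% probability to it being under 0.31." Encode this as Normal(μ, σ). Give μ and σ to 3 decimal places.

μ = 0.170, σ = 0.208

The p-quantile of Normal(μ,σ) is μ + z_p·σ, with z_{0.25} = -0.6745 and z_{0.75} = 0.6745.
Eliminate σ: μ = (z₂·x₁ − z₁·x₂)/(z₂ − z₁) = (0.6745·0.03 − (-0.6745)·0.31)/1.349 = 0.170.
Then σ = (x₂ − x₁)/(z₂ − z₁) = (0.31 − 0.03)/1.349 = 0.208.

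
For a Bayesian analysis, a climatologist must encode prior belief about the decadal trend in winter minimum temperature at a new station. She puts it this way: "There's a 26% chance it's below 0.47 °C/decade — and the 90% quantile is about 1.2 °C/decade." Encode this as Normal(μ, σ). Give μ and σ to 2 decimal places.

μ = 0.71, σ = 0.38

For Normal(μ,σ), the p-quantile is μ + z_p·σ. Here z_{0.26} = -0.6433, z_{0.9} = 1.282.
So 0.47 = μ − 0.6433σ and 1.2 = μ + 1.282σ.
Subtracting: σ = (1.2 − 0.47)/(1.282 − (-0.6433)) = 0.38.
Then μ = 0.47 − (-0.6433)·0.38 = 0.71.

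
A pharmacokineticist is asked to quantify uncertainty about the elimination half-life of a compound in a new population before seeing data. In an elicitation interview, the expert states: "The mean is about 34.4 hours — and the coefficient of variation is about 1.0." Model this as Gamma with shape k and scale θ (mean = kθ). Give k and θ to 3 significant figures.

k ≈ 1, θ ≈ 34.4

For Gamma(k, scale θ): mean = kθ, variance = kθ², so CV = 1/√k.
CV = 1.0, hence k = 1/CV² = 1.
Then θ = mean/k = 34.4/1 = 34.4.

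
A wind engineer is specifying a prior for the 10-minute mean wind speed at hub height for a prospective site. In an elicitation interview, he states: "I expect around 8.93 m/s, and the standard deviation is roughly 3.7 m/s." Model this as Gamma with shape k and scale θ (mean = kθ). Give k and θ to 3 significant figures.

k ≈ 5.83, θ ≈ 1.53

For Gamma(k, scale θ): mean = kθ, variance = kθ², so CV = 1/√k.
CV = SD/mean = 3.7/8.93 = 0.4143, hence k = 1/CV² = 5.83.
Then θ = mean/k = 8.93/5.83 = 1.53.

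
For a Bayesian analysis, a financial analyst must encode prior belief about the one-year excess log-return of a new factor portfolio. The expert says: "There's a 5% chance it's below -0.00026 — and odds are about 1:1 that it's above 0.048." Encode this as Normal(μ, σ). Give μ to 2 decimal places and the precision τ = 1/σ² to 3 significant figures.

μ = 0.05, τ = 1160

The p-quantile of Normal(μ,σ) is μ + z_p·σ, with z_{0.05} = -1.645 and z_{0.5} = 0.
Eliminate σ: μ = (z₂·x₁ − z₁·x₂)/(z₂ − z₁) = (0·-0.00026 − (-1.645)·0.048)/1.645 = 0.05.
Then σ = (x₂ − x₁)/(z₂ − z₁) = (0.048 − -0.00026)/1.645 = 0.03.
Precision τ = 1/σ² = 1/0.02934² = 1160.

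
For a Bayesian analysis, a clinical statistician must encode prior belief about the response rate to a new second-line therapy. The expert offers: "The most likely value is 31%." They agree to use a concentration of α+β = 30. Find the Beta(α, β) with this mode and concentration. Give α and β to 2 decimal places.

For α,β > 1 the Beta mode is (α−1)/(α+β−2). With α+β = 30, the mode is (α−1)/28.
Set (α−1)/28 = 0.31 → α = 1 + 0.31·28 = 9.68.
β = 30 − α = 20.32.

α = 9.68, β = 20.32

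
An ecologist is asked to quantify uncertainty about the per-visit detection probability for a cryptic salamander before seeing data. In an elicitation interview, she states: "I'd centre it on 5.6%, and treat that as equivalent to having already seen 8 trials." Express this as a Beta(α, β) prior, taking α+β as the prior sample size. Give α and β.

Under the effective-sample-size interpretation, Beta(α, β) has prior mean α/(α+β) and prior sample size α+β.
So α+β = 8 and α/(α+β) = 0.056, giving α = 0.056·8 = 0.448 and β = 8 − 0.448 = 7.552.

α = 0.448, β = 7.552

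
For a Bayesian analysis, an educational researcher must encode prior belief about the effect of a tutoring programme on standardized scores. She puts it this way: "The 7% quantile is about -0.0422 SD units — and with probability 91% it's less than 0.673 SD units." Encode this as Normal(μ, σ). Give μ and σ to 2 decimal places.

μ = 0.33, σ = 0.25

The p-quantile of Normal(μ,σ) is μ + z_p·σ, with z_{0.07} = -1.476 and z_{0.91} = 1.341.
Eliminate σ: μ = (z₂·x₁ − z₁·x₂)/(z₂ − z₁) = (1.341·-0.0422 − (-1.476)·0.673)/2.817 = 0.33.
Then σ = (x₂ − x₁)/(z₂ − z₁) = (0.673 − -0.0422)/2.817 = 0.25.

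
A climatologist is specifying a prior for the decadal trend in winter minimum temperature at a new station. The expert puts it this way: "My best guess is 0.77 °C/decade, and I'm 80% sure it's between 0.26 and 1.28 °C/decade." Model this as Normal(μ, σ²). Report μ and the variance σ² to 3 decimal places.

A symmetric 80% interval runs μ ± z·σ with z = 1.282.
Half-width = 0.51, so σ = 0.51/1.282 = 0.3980 and σ² = 0.158.
μ is the stated best guess, 0.770.

μ = 0.770, σ² = 0.158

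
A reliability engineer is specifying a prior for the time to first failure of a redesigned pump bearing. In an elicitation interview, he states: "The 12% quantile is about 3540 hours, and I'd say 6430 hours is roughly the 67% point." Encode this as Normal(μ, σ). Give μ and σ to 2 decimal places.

The p-quantile of Normal(μ,σ) is μ + z_p·σ, with z_{0.12} = -1.175 and z_{0.67} = 0.4399.
Eliminate σ: μ = (z₂·x₁ − z₁·x₂)/(z₂ − z₁) = (0.4399·3540 − (-1.175)·6430)/1.615 = 5642.74.
Then σ = (x₂ − x₁)/(z₂ − z₁) = (6430 − 3540)/1.615 = 1789.58.

μ = 5642.74, σ = 1789.58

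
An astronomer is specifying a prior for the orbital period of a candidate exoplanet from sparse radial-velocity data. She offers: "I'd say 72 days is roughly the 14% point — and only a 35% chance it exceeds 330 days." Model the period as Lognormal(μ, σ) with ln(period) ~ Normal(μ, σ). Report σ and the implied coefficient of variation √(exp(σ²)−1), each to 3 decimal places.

If T ~ Lognormal(μ,σ) then ln T ~ Normal(μ,σ), so the p-quantile of ln T is μ + z_p·σ.
ln(72) = 4.277 and ln(330) = 5.799; z_{0.14} = -1.08, z_{0.65} = 0.3853.
σ = (5.799 − 4.277)/(0.3853 − (-1.08)) = 1.039.
μ = 4.277 − (-1.08)·1.039 = 5.399.
CV = √(exp(σ²)−1) = √(exp(1.0790)−1) = 1.393.

σ ≈ 1.039, CV ≈ 1.393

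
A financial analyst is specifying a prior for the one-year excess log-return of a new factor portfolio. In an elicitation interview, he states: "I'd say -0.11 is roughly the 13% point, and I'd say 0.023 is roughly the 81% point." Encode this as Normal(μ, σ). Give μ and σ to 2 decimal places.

μ = -0.04, σ = 0.07

The p-quantile of Normal(μ,σ) is μ + z_p·σ, with z_{0.13} = -1.126 and z_{0.81} = 0.8779.
Eliminate σ: μ = (z₂·x₁ − z₁·x₂)/(z₂ − z₁) = (0.8779·-0.11 − (-1.126)·0.023)/2.004 = -0.04.
Then σ = (x₂ − x₁)/(z₂ − z₁) = (0.023 − -0.11)/2.004 = 0.07.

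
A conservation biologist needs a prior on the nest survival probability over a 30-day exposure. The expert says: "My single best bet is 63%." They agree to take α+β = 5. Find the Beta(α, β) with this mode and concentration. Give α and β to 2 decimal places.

For α,β > 1 the Beta mode is (α−1)/(α+β−2). With α+β = 5, the mode is (α−1)/3.
Set (α−1)/3 = 0.63 → α = 1 + 0.63·3 = 2.89.
β = 5 − α = 2.11.

α = 2.89, β = 2.11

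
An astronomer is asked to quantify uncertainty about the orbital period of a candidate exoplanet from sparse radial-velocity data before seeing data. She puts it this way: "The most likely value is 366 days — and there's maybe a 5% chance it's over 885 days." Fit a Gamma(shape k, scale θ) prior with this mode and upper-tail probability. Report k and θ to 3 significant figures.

Gamma(k,θ) with k>1 has mode (k−1)θ, so θ = 366/(k−1).
Need P(X < 885) = 0.95 with θ tied to k this way. Start at k = 2, θ = 366: P(X<885) ≈ 0.695.
Too low — raise k to concentrate. Iterating converges to k ≈ 4.5.
Then θ = 366/(4.5−1) ≈ 105.

k ≈ 4.5, θ ≈ 105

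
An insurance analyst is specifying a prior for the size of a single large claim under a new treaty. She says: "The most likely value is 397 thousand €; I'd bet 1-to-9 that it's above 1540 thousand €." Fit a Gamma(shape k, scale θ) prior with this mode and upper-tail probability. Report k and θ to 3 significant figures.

Gamma(k,θ) with k>1 has mode (k−1)θ, so θ = 397/(k−1).
Need P(X < 1540) = 0.9 with θ tied to k this way. Start at k = 2, θ = 397: P(X<1540) ≈ 0.899.
Too low — raise k to concentrate. Iterating converges to k ≈ 2.
Then θ = 397/(2−1) ≈ 395.

k ≈ 2, θ ≈ 395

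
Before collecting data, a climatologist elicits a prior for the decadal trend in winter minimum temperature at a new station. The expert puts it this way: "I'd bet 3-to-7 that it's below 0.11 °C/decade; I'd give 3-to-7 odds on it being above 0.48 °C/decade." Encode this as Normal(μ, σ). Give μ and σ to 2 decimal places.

The p-quantile of Normal(μ,σ) is μ + z_p·σ, with z_{0.3} = -0.5244 and z_{0.7} = 0.5244.
Eliminate σ: μ = (z₂·x₁ − z₁·x₂)/(z₂ − z₁) = (0.5244·0.11 − (-0.5244)·0.48)/1.049 = 0.30.
Then σ = (x₂ − x₁)/(z₂ − z₁) = (0.48 − 0.11)/1.049 = 0.35.

μ = 0.30, σ = 0.35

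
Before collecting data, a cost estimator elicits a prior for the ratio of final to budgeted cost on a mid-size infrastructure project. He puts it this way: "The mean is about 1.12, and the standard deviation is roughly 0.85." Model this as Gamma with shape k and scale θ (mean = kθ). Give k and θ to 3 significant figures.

For Gamma(k, scale θ): mean = kθ, variance = kθ², so CV = 1/√k.
CV = SD/mean = 0.85/1.12 = 0.7589, hence k = 1/CV² = 1.74.
Then θ = mean/k = 1.12/1.74 = 0.645.

k ≈ 1.74, θ ≈ 0.645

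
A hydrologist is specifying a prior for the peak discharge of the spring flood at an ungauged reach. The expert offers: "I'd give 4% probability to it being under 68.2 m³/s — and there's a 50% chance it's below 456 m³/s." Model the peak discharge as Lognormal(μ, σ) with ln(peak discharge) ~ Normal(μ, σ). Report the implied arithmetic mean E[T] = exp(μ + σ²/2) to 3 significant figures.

If T ~ Lognormal(μ,σ) then ln T ~ Normal(μ,σ), so the p-quantile of ln T is μ + z_p·σ.
ln(68.2) = 4.222 and ln(456) = 6.122; z_{0.04} = -1.751, z_{0.5} = 0.
σ = (6.122 − 4.222)/(0 − (-1.751)) = 1.085.
μ = 4.222 − (-1.751)·1.085 = 6.122.
E[T] = exp(μ + σ²/2) = exp(6.122 + 0.5890) = 822 m³/s.

E[T] ≈ 822 m³/s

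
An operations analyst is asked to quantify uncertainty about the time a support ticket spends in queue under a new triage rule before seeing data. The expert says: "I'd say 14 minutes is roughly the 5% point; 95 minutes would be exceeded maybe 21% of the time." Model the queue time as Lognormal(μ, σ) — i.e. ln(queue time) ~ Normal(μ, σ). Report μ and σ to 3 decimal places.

If T ~ Lognormal(μ,σ) then ln T ~ Normal(μ,σ), so the p-quantile of ln T is μ + z_p·σ.
ln(14) = 2.639 and ln(95) = 4.554; z_{0.05} = -1.645, z_{0.79} = 0.8064.
σ = (4.554 − 2.639)/(0.8064 − (-1.645)) = 0.781.
μ = 2.639 − (-1.645)·0.781 = 3.924.

μ ≈ 3.924, σ ≈ 0.781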